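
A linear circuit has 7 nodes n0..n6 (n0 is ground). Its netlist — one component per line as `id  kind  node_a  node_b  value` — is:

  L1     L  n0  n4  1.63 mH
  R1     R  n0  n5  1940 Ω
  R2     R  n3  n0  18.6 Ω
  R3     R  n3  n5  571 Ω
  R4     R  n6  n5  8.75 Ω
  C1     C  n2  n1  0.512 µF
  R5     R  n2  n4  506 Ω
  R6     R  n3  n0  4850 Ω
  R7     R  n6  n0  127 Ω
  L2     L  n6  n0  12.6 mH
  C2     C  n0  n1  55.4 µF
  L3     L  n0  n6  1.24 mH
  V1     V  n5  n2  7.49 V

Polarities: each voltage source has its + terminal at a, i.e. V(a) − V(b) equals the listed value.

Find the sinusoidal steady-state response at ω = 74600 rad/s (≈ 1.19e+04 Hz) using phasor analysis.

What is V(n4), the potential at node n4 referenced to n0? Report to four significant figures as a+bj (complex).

-0.7260+0.4726j V

Element admittances at ω=74600 rad/s:
  Y(L1) = 0.000-0.008224j S between n0,n4
  Y(R1) = 0.0005155+0.000j S between n0,n5
  Y(R2) = 0.05376+0.000j S between n3,n0
  Y(R3) = 0.001751+0.000j S between n3,n5
  Y(R4) = 0.1143+0.000j S between n6,n5
  Y(C1) = 0.000+0.03820j S between n2,n1
  Y(R5) = 0.001976+0.000j S between n2,n4
  Y(R6) = 0.0002062+0.000j S between n3,n0
  Y(R7) = 0.007874+0.000j S between n6,n0
  Y(L2) = 0.000-0.001064j S between n6,n0
  Y(C2) = 0.000+4.133j S between n0,n1
  Y(L3) = 0.000-0.01081j S between n0,n6
  V1: constraint V(n5)−V(n2) = 7.49
Assemble and solve the 7×7 MNA system:
  V(n1)=0.01136+0.03199j  V(n2)=1.241+3.494j  V(n3)=0.2744+0.1098j  V(n4)=-0.7260+0.4726j  V(n5)=8.731+3.494j  V(n6)=7.777+4.024j
  i(V1)=-0.1283+0.05293j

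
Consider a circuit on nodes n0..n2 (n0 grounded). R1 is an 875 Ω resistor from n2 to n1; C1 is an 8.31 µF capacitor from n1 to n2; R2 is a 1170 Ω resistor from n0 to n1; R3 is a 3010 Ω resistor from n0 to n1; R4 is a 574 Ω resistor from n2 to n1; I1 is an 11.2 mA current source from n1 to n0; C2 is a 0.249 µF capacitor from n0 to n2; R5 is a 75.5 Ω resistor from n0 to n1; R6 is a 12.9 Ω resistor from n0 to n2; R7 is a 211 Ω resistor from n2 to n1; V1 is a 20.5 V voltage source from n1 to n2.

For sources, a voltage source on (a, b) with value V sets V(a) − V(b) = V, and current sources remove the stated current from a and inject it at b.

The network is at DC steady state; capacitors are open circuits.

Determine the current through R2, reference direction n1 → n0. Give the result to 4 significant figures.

MNA unknowns: 2 node voltages V₁..V_2 plus 1 source current (V1)
R1: Y=0.001143 on G[2,1]
C1: Y=0.000 on G[1,2]
R2: Y=0.0008547 on G[0,1]
R3: Y=0.0003322 on G[0,1]
R4: Y=0.001742 on G[2,1]
I1: z[1]−=0.0112, z[0]+=0.0112
C2: Y=0.000 on G[0,2]
R5: Y=0.01325 on G[0,1]
R6: Y=0.07752 on G[0,2]
R7: Y=0.004739 on G[2,1]
V1: row V1−V2=20.5, i_V1 at 1,2
solve → V1=17.16, V2=-3.339
aux → i_V1=-0.4152

0.01467 A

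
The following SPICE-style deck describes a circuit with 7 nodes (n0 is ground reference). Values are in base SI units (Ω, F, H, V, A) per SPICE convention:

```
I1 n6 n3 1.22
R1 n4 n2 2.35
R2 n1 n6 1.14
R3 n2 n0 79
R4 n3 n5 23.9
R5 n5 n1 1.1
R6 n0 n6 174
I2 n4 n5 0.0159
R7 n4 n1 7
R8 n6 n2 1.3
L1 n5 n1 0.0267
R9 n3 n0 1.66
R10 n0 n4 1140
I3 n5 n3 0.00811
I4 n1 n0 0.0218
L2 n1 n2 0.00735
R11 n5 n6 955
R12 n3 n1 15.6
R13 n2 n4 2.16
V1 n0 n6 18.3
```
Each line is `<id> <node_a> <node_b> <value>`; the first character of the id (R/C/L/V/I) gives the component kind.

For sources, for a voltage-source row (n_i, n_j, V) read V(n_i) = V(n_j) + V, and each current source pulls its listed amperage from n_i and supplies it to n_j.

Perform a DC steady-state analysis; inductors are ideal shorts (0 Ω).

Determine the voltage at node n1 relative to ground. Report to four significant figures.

-17.13 V

Apply KCL at each of the 6 non-ground nodes and solve the resulting linear system.
Node n1: branches {R2, R5, R7, L1, I4, L2, R12} → V_1 = -17.13
Node n2: branches {R1, R3, R8, L2, R13} → V_2 = -17.13
Node n3: branches {I1, R4, R9, I3, R12} → V_3 = -0.8281
Node n4: branches {R1, I2, R7, R10, R13} → V_4 = -17.13
Node n5: branches {R4, R5, I2, L1, I3, R11} → V_5 = -17.13
Node n6: branches {I1, R2, R6, R8, R11, V1} → V_6 = -18.30
Source currents: i(L1)=0.6886, i(L2)=0.6846, i(V1)=-0.8141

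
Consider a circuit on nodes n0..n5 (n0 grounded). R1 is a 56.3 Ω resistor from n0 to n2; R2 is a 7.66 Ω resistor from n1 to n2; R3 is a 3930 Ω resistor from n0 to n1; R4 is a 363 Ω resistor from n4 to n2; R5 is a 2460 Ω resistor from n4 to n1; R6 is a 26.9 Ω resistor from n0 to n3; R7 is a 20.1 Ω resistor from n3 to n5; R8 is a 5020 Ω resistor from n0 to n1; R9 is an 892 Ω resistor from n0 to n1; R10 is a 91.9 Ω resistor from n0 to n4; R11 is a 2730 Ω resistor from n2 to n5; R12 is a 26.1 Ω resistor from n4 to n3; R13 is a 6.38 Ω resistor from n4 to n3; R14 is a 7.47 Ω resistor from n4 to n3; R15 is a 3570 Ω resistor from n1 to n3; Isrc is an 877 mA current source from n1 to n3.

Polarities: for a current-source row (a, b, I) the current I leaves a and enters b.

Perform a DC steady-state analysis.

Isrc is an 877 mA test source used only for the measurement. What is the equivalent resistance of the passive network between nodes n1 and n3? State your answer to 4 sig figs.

R_eq = 63.29 Ω

Element admittances at DC:
  Y(R1) = 0.01776 S between n0,n2
  Y(R2) = 0.1305 S between n1,n2
  Y(R3) = 0.0002545 S between n0,n1
  Y(R4) = 0.002755 S between n4,n2
  Y(R5) = 0.0004065 S between n4,n1
  Y(R6) = 0.03717 S between n0,n3
  Y(R7) = 0.04975 S between n3,n5
  Y(R8) = 0.0001992 S between n0,n1
  Y(R9) = 0.001121 S between n0,n1
  Y(R10) = 0.01088 S between n0,n4
  Y(R11) = 0.0003663 S between n2,n5
  Y(R12) = 0.03831 S between n4,n3
  Y(R13) = 0.1567 S between n4,n3
  Y(R14) = 0.1339 S between n4,n3
  Y(R15) = 0.0002801 S between n1,n3
  Isrc: injects 0.877 A into n3 (from n1)
Assemble and solve the 5×5 MNA system:
  V(n1)=-40.99  V(n2)=-35.06  V(n3)=14.51  V(n4)=13.59  V(n5)=14.15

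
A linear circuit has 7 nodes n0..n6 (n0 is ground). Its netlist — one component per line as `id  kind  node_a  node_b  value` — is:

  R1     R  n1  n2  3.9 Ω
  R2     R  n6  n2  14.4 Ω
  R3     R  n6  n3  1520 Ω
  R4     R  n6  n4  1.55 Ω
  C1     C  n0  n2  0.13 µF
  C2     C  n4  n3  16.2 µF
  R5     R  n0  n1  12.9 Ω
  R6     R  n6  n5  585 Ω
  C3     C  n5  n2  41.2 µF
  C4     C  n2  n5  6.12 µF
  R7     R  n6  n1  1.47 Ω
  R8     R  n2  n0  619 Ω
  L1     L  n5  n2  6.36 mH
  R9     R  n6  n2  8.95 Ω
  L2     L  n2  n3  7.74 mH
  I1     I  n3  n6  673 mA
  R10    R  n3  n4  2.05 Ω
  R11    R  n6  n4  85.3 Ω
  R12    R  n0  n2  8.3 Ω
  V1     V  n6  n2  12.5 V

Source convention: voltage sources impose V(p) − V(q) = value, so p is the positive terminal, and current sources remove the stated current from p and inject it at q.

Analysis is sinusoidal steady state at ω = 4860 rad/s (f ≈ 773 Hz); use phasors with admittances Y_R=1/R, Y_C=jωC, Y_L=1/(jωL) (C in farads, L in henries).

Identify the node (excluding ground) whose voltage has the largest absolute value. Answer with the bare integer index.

Element admittances at ω=4860 rad/s:
  Y(R1) = 0.2564+0.000j S between n1,n2
  Y(R2) = 0.06944+0.000j S between n6,n2
  Y(R3) = 0.0006579+0.000j S between n6,n3
  Y(R4) = 0.6452+0.000j S between n6,n4
  Y(C1) = 0.000+0.0006318j S between n0,n2
  Y(C2) = 0.000+0.07873j S between n4,n3
  Y(R5) = 0.07752+0.000j S between n0,n1
  Y(R6) = 0.001709+0.000j S between n6,n5
  Y(C3) = 0.000+0.2002j S between n5,n2
  Y(C4) = 0.000+0.02974j S between n2,n5
  Y(R7) = 0.6803+0.000j S between n6,n1
  Y(R8) = 0.001616+0.000j S between n2,n0
  Y(L1) = 0.000-0.03235j S between n5,n2
  Y(R9) = 0.1117+0.000j S between n6,n2
  Y(L2) = 0.000-0.02658j S between n2,n3
  I1: injects 0.673 A into n6 (from n3)
  Y(R10) = 0.4878+0.000j S between n3,n4
  Y(R11) = 0.01172+0.000j S between n6,n4
  Y(R12) = 0.1205+0.000j S between n0,n2
  V1: constraint V(n6)−V(n2) = 12.5
Assemble and solve the 7×7 MNA system:
  V(n1)=5.285+0.01011j  V(n2)=-3.356+0.01095j  V(n3)=6.758+1.181j  V(n4)=8.075+0.4191j  V(n5)=-3.355-0.09717j  V(n6)=9.144+0.01095j
  i(V1)=-4.942+0.2681j

6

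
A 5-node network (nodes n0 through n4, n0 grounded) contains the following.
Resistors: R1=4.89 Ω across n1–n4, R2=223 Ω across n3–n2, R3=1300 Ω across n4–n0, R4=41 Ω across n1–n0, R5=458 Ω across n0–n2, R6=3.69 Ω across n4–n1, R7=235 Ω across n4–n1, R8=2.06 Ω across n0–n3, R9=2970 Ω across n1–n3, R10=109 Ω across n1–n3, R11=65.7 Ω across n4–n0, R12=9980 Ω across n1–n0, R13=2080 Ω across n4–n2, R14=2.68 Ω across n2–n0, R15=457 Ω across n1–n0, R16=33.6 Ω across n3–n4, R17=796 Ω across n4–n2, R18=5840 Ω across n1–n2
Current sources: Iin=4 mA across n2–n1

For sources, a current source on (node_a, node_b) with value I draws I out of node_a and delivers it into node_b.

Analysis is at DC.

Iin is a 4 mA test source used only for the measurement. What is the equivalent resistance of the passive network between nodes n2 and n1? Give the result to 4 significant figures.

R_eq = 15.46 Ω

Apply KCL at each of the 4 non-ground nodes and solve the resulting linear system.
Node n1: branches {R1, R4, R6, R7, R9, R10, R12, R15, R18, Iin} → V_1 = 0.05165
Node n2: branches {R2, R5, R13, R14, R17, R18, Iin} → V_2 = -0.01020
Node n3: branches {R2, R8, R9, R10, R16} → V_3 = 0.003494
Node n4: branches {R1, R3, R6, R7, R11, R13, R16, R17} → V_4 = 0.04716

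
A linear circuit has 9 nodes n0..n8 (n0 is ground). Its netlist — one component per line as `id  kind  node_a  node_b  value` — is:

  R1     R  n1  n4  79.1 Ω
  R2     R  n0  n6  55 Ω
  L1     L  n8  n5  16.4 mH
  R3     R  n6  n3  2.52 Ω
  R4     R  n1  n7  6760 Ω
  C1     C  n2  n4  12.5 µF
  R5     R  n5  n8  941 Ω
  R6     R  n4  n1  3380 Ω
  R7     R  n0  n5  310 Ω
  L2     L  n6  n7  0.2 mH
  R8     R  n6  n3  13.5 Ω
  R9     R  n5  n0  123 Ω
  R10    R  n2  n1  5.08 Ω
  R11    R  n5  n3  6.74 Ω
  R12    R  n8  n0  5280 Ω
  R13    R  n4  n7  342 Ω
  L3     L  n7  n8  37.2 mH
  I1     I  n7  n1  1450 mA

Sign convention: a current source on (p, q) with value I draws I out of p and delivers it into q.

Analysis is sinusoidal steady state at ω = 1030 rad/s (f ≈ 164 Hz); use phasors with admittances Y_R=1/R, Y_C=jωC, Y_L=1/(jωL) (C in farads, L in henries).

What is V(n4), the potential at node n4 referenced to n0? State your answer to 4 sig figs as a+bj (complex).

Apply KCL at each of the 8 non-ground nodes and solve the resulting linear system.
Node n1: branches {R1, R4, R6, R10, I1} → V_1 = 523.1-47.04j
Node n2: branches {C1, R10} → V_2 = 519.6-50.32j
Node n3: branches {R3, R8, R11} → V_3 = 0.000+0.000j
Node n4: branches {R1, C1, R6, R13} → V_4 = 469.4+2.380j
Node n5: branches {L1, R5, R7, R9, R11} → V_5 = 0.000+0.000j
Node n6: branches {R2, R3, L2, R8} → V_6 = 0.000+0.000j
Node n7: branches {R4, L2, R13, L3, I1} → V_7 = 0.000+0.000j
Node n8: branches {L1, R5, R12, L3} → V_8 = 0.000+0.000j

469.4+2.380j V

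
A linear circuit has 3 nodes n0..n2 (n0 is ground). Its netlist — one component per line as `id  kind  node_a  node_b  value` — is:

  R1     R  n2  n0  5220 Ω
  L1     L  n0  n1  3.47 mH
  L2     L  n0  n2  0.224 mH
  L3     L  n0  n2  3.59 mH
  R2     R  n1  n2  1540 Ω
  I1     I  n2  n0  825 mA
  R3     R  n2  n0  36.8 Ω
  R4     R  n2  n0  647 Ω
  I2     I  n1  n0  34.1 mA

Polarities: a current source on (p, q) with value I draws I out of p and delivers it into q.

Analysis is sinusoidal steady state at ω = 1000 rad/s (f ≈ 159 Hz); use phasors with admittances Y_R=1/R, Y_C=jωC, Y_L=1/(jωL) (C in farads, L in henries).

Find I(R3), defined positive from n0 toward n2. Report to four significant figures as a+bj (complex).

2.902e-05+0.004727j A

MNA unknowns: 2 node voltages V₁..V_2
R1: Y=0.0001916+0.000j on G[2,0]
L1: Y=0.000-0.2882j on G[0,1]
L2: Y=0.000-4.464j on G[0,2]
L3: Y=0.000-0.2786j on G[0,2]
R2: Y=0.0006494+0.000j on G[1,2]
I1: z[2]−=0.825, z[0]+=0.825
R3: Y=0.02717+0.000j on G[2,0]
R4: Y=0.001546+0.000j on G[2,0]
I2: z[1]−=0.0341, z[0]+=0.0341
solve → V1=0.0001253-0.1183j, V2=-0.001068-0.1739j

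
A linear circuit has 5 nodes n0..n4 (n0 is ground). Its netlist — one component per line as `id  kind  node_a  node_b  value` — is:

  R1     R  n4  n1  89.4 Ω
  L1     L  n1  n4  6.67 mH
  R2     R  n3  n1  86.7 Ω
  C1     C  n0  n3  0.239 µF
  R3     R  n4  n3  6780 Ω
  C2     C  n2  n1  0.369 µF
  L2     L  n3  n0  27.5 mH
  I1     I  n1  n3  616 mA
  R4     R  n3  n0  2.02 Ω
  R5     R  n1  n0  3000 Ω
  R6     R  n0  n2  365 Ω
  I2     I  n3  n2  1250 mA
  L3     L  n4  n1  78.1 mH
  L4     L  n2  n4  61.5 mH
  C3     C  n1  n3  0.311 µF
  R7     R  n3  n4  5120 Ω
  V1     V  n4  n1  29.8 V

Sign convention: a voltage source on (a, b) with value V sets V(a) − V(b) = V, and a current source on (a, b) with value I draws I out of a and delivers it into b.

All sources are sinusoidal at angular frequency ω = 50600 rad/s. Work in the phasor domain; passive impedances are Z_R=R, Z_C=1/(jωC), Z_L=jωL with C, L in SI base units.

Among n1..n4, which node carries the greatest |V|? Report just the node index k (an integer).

Apply KCL at each of the 4 non-ground nodes and solve the resulting linear system.
Node n1: branches {R1, L1, R2, C2, I1, R5, L3, C3, V1} → V_1 = 24.37-13.99j
Node n2: branches {C2, R6, I2, L4} → V_2 = 35.32-76.84j
Node n3: branches {R2, C1, R3, L2, I1, R4, I2, C3, R7} → V_3 = -0.2018+0.4393j
Node n4: branches {R1, L1, R3, L3, L4, R7, V1} → V_4 = 54.17-13.99j
Source currents: i(V1)=-0.3722+0.1068j

2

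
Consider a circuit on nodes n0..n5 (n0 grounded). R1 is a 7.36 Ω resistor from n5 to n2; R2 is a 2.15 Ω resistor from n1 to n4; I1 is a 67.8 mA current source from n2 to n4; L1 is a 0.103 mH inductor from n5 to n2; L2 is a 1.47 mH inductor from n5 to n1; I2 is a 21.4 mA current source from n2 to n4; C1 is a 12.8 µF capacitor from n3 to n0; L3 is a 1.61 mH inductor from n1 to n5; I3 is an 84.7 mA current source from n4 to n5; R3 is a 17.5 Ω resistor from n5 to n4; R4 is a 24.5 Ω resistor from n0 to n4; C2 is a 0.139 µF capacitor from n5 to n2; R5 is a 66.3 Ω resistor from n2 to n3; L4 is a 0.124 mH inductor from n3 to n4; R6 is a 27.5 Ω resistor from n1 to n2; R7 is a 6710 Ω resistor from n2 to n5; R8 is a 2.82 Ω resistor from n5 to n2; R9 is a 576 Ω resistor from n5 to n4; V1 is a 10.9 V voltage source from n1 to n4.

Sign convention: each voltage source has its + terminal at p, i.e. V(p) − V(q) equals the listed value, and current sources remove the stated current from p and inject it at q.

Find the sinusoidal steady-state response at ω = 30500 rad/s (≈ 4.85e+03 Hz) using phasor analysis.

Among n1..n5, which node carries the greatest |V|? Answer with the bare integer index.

1

Element admittances at ω=30500 rad/s:
  Y(R1) = 0.1359+0.000j S between n5,n2
  Y(R2) = 0.4651+0.000j S between n1,n4
  I1: injects 0.0678 A into n4 (from n2)
  Y(L1) = 0.000-0.3183j S between n5,n2
  Y(L2) = 0.000-0.02230j S between n5,n1
  I2: injects 0.0214 A into n4 (from n2)
  Y(C1) = 0.000+0.3904j S between n3,n0
  Y(L3) = 0.000-0.02036j S between n1,n5
  I3: injects 0.0847 A into n5 (from n4)
  Y(R3) = 0.05714+0.000j S between n5,n4
  Y(R4) = 0.04082+0.000j S between n0,n4
  Y(C2) = 0.000+0.004239j S between n5,n2
  Y(R5) = 0.01508+0.000j S between n2,n3
  Y(L4) = 0.000-0.2644j S between n3,n4
  Y(R6) = 0.03636+0.000j S between n1,n2
  Y(R7) = 0.0001490+0.000j S between n2,n5
  Y(R8) = 0.3546+0.000j S between n5,n2
  Y(R9) = 0.001736+0.000j S between n5,n4
  V1: constraint V(n1)−V(n4) = 10.9
Assemble and solve the 6×6 MNA system:
  V(n1)=10.74-0.2418j  V(n2)=4.400-2.533j  V(n3)=0.02528-0.01627j  V(n4)=-0.1556-0.2418j  V(n5)=4.403-2.778j
  i(V1)=-5.409+0.1873j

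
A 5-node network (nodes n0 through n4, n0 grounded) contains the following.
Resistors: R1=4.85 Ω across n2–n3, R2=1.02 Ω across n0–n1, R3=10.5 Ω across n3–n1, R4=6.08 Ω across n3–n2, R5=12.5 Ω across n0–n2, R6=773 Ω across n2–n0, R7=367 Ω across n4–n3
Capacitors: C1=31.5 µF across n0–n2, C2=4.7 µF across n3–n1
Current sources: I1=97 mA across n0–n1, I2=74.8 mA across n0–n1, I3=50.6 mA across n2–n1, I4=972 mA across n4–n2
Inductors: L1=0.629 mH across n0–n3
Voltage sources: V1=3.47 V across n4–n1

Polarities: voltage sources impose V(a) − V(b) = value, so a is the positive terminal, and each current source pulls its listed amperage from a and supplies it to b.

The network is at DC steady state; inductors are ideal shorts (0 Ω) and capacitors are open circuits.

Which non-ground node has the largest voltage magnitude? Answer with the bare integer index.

4

Apply KCL at each of the 4 non-ground nodes and solve the resulting linear system.
Node n1: branches {R2, R3, I1, I2, I3, C2, V1} → V_1 = -0.7039
Node n2: branches {R1, C1, R4, R5, R6, I3, I4} → V_2 = 2.039
Node n3: branches {R1, R3, R4, R7, L1, C2} → V_3 = 0.000
Node n4: branches {I4, R7, V1} → V_4 = 2.766
Source currents: i(L1)=-0.6962, i(V1)=-0.9795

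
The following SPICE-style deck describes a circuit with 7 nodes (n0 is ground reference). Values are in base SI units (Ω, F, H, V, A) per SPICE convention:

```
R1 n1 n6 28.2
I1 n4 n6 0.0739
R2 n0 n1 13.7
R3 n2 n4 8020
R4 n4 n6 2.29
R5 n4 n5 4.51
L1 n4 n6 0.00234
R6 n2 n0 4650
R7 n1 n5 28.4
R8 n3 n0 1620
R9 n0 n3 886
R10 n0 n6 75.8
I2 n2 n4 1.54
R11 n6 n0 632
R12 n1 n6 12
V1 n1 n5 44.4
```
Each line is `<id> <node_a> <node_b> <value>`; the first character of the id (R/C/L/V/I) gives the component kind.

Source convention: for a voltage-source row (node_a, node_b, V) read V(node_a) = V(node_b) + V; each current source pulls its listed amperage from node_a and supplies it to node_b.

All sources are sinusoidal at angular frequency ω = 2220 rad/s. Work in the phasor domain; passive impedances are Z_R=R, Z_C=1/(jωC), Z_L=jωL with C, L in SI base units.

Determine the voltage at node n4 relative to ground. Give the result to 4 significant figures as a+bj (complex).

MNA unknowns: 6 node voltages V₁..V_6 plus 1 source current (V1)
R1: Y=0.03546+0.000j on G[1,6]
I1: z[4]−=0.0739, z[6]+=0.0739
R2: Y=0.07299+0.000j on G[0,1]
R3: Y=0.0001247+0.000j on G[2,4]
R4: Y=0.4367+0.000j on G[4,6]
R5: Y=0.2217+0.000j on G[4,5]
L1: Y=0.000-0.1925j on G[4,6]
R6: Y=0.0002151+0.000j on G[2,0]
R7: Y=0.03521+0.000j on G[1,5]
R8: Y=0.0006173+0.000j on G[3,0]
R9: Y=0.001129+0.000j on G[0,3]
R10: Y=0.01319+0.000j on G[0,6]
I2: z[2]−=1.54, z[4]+=1.54
R11: Y=0.001582+0.000j on G[6,0]
R12: Y=0.08333+0.000j on G[1,6]
V1: row V1−V5=44.4, i_V1 at 1,5
solve → V1=14.84-0.2162j, V2=-4538-0.3590j, V3=0.000+0.000j, V4=-12.82-0.9781j, V5=-29.56-0.2162j, V6=-7.284+1.073j
aux → i_V1=-5.275+0.1689j

-12.82-0.9781j V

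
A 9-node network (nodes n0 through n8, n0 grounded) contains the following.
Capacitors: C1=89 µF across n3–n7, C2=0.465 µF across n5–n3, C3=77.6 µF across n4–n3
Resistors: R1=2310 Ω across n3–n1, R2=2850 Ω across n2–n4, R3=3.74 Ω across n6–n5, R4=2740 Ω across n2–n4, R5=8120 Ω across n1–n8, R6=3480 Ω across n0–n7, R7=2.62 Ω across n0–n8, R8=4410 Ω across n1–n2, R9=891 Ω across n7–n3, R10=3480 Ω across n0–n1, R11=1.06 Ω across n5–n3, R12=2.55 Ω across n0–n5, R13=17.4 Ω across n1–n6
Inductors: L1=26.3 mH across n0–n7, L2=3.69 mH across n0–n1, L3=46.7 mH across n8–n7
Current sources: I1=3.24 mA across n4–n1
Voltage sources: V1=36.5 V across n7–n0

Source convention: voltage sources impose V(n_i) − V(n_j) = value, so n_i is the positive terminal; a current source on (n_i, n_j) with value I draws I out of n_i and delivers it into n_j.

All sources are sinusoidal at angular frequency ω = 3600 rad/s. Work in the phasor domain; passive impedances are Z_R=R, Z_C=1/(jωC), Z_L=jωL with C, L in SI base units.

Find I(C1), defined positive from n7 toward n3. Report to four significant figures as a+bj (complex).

6.012+5.334j A

Apply KCL at each of the 8 non-ground nodes and solve the resulting linear system.
Node n1: branches {R1, I1, L2, R5, R8, R10, R13} → V_1 = -2.019+9.961j
Node n2: branches {R2, R4, R8} → V_2 = 14.59+16.67j
Node n3: branches {C1, R1, C2, R9, R11, C3} → V_3 = 19.85+18.76j
Node n4: branches {R2, I1, R4, C3} → V_4 = 19.85+18.79j
Node n5: branches {R3, C2, R11, R12} → V_5 = 13.47+13.15j
Node n6: branches {R3, R13} → V_6 = 10.73+12.59j
Node n7: branches {C1, L1, R6, R9, L3, V1} → V_7 = 36.50+0.000j
Node n8: branches {R5, R7, L3} → V_8 = 0.008156-0.5653j
Source currents: i(V1)=-6.044-4.710j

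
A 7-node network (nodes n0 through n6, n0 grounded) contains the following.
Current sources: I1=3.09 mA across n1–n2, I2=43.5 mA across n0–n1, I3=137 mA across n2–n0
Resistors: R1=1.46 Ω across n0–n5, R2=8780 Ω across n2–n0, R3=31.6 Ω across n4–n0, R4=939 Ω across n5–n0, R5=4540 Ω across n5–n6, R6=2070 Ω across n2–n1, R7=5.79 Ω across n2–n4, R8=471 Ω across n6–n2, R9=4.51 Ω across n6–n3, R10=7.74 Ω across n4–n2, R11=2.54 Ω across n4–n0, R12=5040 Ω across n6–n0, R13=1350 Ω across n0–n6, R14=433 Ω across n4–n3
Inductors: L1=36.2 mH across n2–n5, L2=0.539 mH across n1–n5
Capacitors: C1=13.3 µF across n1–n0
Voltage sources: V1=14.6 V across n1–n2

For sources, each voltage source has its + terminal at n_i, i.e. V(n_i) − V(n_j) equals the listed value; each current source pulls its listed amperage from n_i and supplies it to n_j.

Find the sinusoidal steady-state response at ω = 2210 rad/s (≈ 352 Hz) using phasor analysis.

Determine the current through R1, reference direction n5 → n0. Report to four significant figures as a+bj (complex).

1.923-0.3998j A

Element admittances at ω=2210 rad/s:
  I1: injects 0.00309 A into n2 (from n1)
  Y(R1) = 0.6849+0.000j S between n0,n5
  Y(R2) = 0.0001139+0.000j S between n2,n0
  Y(R3) = 0.03165+0.000j S between n4,n0
  Y(R4) = 0.001065+0.000j S between n5,n0
  Y(R5) = 0.0002203+0.000j S between n5,n6
  Y(R6) = 0.0004831+0.000j S between n2,n1
  Y(R7) = 0.1727+0.000j S between n2,n4
  Y(R8) = 0.002123+0.000j S between n6,n2
  I2: injects 0.0435 A into n1 (from n0)
  I3: injects 0.137 A into n0 (from n2)
  Y(R9) = 0.2217+0.000j S between n6,n3
  Y(R10) = 0.1292+0.000j S between n4,n2
  Y(R11) = 0.3937+0.000j S between n4,n0
  Y(R12) = 0.0001984+0.000j S between n6,n0
  Y(L1) = 0.000-0.01250j S between n2,n5
  Y(C1) = 0.000+0.02939j S between n1,n0
  Y(R13) = 0.0007407+0.000j S between n0,n6
  Y(L2) = 0.000-0.8395j S between n1,n5
  Y(R14) = 0.002309+0.000j S between n4,n3
  V1: constraint V(n1)−V(n2) = 14.6
Assemble and solve the 7×7 MNA system:
  V(n1)=3.492+1.679j  V(n2)=-11.11+1.679j  V(n3)=-6.004+0.9014j  V(n4)=-4.616+0.6977j  V(n5)=2.808-0.5838j  V(n6)=-6.019+0.9035j
  i(V1)=-1.817+0.4721j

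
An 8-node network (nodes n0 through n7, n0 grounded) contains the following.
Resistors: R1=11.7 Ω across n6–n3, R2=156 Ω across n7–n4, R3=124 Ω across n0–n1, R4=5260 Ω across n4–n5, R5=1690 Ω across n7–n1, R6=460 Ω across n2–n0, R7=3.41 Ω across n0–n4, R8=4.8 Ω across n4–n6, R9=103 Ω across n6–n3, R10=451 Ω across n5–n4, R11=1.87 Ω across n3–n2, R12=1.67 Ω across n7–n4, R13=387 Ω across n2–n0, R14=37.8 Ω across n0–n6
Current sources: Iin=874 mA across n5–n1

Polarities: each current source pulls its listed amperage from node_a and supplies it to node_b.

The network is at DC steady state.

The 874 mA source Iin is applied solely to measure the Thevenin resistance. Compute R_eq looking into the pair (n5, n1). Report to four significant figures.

R_eq = 533.6 Ω

Element admittances at DC:
  Y(R1) = 0.08547 S between n6,n3
  Y(R2) = 0.006410 S between n7,n4
  Y(R3) = 0.008065 S between n0,n1
  Y(R4) = 0.0001901 S between n4,n5
  Y(R5) = 0.0005917 S between n7,n1
  Y(R6) = 0.002174 S between n2,n0
  Y(R7) = 0.2933 S between n0,n4
  Y(R8) = 0.2083 S between n4,n6
  Y(R9) = 0.009709 S between n6,n3
  Y(R10) = 0.002217 S between n5,n4
  Y(R11) = 0.5348 S between n3,n2
  Y(R12) = 0.5988 S between n7,n4
  Y(R13) = 0.002584 S between n2,n0
  Y(R14) = 0.02646 S between n0,n6
  Iin: injects 0.874 A into n1 (from n5)
Assemble and solve the 7×7 MNA system:
  V(n1)=100.8  V(n2)=-2.087  V(n3)=-2.106  V(n4)=-2.539  V(n5)=-365.6  V(n6)=-2.210  V(n7)=-2.438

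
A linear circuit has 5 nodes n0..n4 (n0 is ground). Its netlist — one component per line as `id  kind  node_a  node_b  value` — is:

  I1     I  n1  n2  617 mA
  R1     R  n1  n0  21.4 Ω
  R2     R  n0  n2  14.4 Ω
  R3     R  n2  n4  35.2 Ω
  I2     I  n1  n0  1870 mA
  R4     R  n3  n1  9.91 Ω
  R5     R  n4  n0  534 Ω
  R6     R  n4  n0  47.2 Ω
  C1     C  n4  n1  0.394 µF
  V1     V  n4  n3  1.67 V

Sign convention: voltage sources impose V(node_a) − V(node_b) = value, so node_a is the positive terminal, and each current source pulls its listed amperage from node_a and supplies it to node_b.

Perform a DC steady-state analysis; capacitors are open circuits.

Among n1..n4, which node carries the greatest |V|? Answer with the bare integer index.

1

Element admittances at DC:
  I1: injects 0.617 A into n2 (from n1)
  Y(R1) = 0.04673 S between n1,n0
  Y(R2) = 0.06944 S between n0,n2
  Y(R3) = 0.02841 S between n2,n4
  I2: injects 1.87 A into n0 (from n1)
  Y(R4) = 0.1009 S between n3,n1
  Y(R5) = 0.001873 S between n4,n0
  Y(R6) = 0.02119 S between n4,n0
  Y(C1) = 0.000 S between n4,n1
  V1: constraint V(n4)−V(n3) = 1.67
Assemble and solve the 5×5 MNA system:
  V(n1)=-31.33  V(n2)=0.6372  V(n3)=-21.19  V(n4)=-19.52
  i(V1)=1.023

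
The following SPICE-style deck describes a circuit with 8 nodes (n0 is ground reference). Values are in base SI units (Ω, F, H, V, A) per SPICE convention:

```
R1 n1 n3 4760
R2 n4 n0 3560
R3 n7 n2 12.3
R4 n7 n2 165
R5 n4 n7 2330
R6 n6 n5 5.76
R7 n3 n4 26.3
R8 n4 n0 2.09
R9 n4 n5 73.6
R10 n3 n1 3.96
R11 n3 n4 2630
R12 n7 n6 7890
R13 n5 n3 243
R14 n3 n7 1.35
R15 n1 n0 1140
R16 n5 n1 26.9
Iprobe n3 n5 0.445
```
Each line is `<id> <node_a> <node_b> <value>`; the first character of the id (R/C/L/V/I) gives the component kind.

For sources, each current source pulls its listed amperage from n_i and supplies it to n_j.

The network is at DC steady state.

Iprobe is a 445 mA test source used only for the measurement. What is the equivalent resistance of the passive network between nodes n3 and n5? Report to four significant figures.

Apply KCL at each of the 7 non-ground nodes and solve the resulting linear system.
Node n1: branches {R1, R10, R15, R16} → V_1 = -1.221
Node n2: branches {R3, R4} → V_2 = -2.443
Node n3: branches {R1, R7, R10, R11, R13, R14, Iprobe} → V_3 = -2.446
Node n4: branches {R2, R5, R7, R8, R9, R11} → V_4 = 0.002237
Node n5: branches {R6, R9, R13, R16, Iprobe} → V_5 = 7.077
Node n6: branches {R6, R12} → V_6 = 7.070
Node n7: branches {R3, R4, R5, R12, R14} → V_7 = -2.443

R_eq = 21.40 Ω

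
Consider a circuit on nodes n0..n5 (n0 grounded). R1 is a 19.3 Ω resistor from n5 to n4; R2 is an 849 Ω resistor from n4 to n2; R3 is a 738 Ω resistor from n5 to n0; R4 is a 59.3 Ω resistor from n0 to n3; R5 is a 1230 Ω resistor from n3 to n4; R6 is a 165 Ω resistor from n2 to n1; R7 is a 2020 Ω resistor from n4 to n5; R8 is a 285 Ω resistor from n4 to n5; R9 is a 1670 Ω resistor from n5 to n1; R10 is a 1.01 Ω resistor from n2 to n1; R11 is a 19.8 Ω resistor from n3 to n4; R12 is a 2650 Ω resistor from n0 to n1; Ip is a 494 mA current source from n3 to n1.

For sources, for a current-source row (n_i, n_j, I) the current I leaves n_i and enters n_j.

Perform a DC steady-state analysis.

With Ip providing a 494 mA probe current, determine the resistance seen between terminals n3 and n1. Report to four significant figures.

R_eq = 480.9 Ω

Element admittances at DC:
  Y(R1) = 0.05181 S between n5,n4
  Y(R2) = 0.001178 S between n4,n2
  Y(R3) = 0.001355 S between n5,n0
  Y(R4) = 0.01686 S between n0,n3
  Y(R5) = 0.0008130 S between n3,n4
  Y(R6) = 0.006061 S between n2,n1
  Y(R7) = 0.0004950 S between n4,n5
  Y(R8) = 0.003509 S between n4,n5
  Y(R9) = 0.0005988 S between n5,n1
  Y(R10) = 0.9901 S between n2,n1
  Y(R11) = 0.05051 S between n3,n4
  Y(R12) = 0.0003774 S between n0,n1
  Ip: injects 0.494 A into n1 (from n3)
Assemble and solve the 5×5 MNA system:
  V(n1)=232.0  V(n2)=231.7  V(n3)=-5.558  V(n4)=2.241  V(n5)=4.570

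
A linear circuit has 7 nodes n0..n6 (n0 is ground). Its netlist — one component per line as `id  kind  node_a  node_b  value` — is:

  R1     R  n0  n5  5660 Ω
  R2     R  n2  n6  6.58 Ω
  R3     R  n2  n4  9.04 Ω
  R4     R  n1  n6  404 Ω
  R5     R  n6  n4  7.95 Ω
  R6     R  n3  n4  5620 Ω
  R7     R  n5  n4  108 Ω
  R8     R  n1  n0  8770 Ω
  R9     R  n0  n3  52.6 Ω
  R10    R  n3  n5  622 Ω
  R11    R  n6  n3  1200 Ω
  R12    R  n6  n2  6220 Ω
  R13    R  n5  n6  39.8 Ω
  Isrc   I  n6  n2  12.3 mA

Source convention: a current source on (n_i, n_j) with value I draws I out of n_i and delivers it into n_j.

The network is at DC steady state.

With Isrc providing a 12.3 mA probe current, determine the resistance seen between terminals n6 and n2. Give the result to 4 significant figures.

Element admittances at DC:
  Y(R1) = 0.0001767 S between n0,n5
  Y(R2) = 0.1520 S between n2,n6
  Y(R3) = 0.1106 S between n2,n4
  Y(R4) = 0.002475 S between n1,n6
  Y(R5) = 0.1258 S between n6,n4
  Y(R6) = 0.0001779 S between n3,n4
  Y(R7) = 0.009259 S between n5,n4
  Y(R8) = 0.0001140 S between n1,n0
  Y(R9) = 0.01901 S between n0,n3
  Y(R10) = 0.001608 S between n3,n5
  Y(R11) = 0.0008333 S between n6,n3
  Y(R12) = 0.0001608 S between n6,n2
  Y(R13) = 0.02513 S between n5,n6
  Isrc: injects 0.0123 A into n2 (from n6)
Assemble and solve the 6×6 MNA system:
  V(n1)=-0.005649  V(n2)=0.05198  V(n3)=2.347e-05  V(n4)=0.02041  V(n5)=0.001120  V(n6)=-0.005910

R_eq = 4.707 Ω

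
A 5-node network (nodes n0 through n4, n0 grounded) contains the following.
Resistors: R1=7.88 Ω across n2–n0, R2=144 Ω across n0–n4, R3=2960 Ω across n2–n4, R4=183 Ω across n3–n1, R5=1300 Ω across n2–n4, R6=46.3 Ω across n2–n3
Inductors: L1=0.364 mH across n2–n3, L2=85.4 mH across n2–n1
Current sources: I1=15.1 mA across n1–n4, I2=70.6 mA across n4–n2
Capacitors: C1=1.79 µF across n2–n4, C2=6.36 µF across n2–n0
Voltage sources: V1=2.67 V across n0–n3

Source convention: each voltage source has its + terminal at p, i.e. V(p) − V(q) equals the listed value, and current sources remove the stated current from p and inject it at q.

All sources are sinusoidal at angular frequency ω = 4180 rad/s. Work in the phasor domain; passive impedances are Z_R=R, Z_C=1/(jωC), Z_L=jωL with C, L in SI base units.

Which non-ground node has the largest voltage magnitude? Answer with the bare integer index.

4

Element admittances at ω=4180 rad/s:
  Y(R1) = 0.1269+0.000j S between n2,n0
  Y(R2) = 0.006944+0.000j S between n0,n4
  Y(R3) = 0.0003378+0.000j S between n2,n4
  Y(L1) = 0.000-0.6572j S between n2,n3
  Y(R4) = 0.005464+0.000j S between n3,n1
  I1: injects 0.0151 A into n4 (from n1)
  Y(R5) = 0.0007692+0.000j S between n2,n4
  Y(C1) = 0.000+0.007482j S between n2,n4
  Y(C2) = 0.000+0.02658j S between n2,n0
  Y(L2) = 0.000-0.002801j S between n2,n1
  Y(R6) = 0.02160+0.000j S between n2,n3
  I2: injects 0.0706 A into n2 (from n4)
  V1: constraint V(n0)−V(n3) = 2.67
Assemble and solve the 5×5 MNA system:
  V(n1)=-4.604-1.017j  V(n2)=-2.621+0.6015j  V(n3)=-2.670+0.000j  V(n4)=-5.365+2.633j
  i(V1)=-0.3858+0.02495j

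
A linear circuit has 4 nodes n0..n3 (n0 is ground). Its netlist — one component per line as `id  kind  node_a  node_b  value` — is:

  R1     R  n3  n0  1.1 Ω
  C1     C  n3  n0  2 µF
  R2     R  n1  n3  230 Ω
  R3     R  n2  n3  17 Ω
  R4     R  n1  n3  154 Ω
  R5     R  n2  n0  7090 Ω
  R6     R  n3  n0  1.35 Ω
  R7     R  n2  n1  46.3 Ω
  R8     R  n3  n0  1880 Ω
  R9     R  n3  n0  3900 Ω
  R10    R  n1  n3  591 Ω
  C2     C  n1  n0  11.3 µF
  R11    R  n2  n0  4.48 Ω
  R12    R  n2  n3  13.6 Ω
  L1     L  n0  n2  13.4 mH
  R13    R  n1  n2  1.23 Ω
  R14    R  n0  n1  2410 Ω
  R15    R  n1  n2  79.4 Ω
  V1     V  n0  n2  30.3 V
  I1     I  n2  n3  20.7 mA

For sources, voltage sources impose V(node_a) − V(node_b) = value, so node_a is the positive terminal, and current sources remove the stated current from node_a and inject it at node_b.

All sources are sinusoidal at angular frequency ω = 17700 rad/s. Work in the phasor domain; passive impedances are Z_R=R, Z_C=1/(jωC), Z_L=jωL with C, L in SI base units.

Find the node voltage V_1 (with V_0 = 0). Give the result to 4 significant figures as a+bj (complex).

-28.35+6.593j V

MNA unknowns: 3 node voltages V₁..V_3 plus 1 source current (V1)
R1: Y=0.9091+0.000j on G[3,0]
C1: Y=0.000+0.03540j on G[3,0]
R2: Y=0.004348+0.000j on G[1,3]
R3: Y=0.05882+0.000j on G[2,3]
R4: Y=0.006494+0.000j on G[1,3]
R5: Y=0.0001410+0.000j on G[2,0]
R6: Y=0.7407+0.000j on G[3,0]
R7: Y=0.02160+0.000j on G[2,1]
R8: Y=0.0005319+0.000j on G[3,0]
R9: Y=0.0002564+0.000j on G[3,0]
R10: Y=0.001692+0.000j on G[1,3]
C2: Y=0.000+0.2000j on G[1,0]
R11: Y=0.2232+0.000j on G[2,0]
R12: Y=0.07353+0.000j on G[2,3]
L1: Y=0.000-0.004216j on G[0,2]
R13: Y=0.8130+0.000j on G[1,2]
R14: Y=0.0004149+0.000j on G[0,1]
R15: Y=0.01259+0.000j on G[1,2]
V1: row V0−V2=30.3, i_V1 at 0,2
I1: z[2]−=0.0207, z[3]+=0.0207
solve → V1=-28.35+6.593j, V2=-30.30+0.000j, V3=-2.418+0.09369j
aux → i_V1=-12.09-5.470j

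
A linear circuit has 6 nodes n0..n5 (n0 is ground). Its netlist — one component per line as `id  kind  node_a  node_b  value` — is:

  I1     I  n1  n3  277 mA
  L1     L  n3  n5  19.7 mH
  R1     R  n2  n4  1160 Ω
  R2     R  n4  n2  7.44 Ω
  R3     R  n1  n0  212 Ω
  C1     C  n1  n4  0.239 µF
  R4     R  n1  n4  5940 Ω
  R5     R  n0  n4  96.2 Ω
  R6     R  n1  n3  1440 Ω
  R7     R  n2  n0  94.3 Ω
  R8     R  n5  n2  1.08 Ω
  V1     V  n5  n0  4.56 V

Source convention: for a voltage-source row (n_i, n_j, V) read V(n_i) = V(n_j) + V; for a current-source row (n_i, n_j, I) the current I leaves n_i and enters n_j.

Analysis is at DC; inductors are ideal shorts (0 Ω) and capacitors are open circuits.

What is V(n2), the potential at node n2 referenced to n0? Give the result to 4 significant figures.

4.454 V

Apply KCL at each of the 5 non-ground nodes and solve the resulting linear system.
Node n1: branches {I1, R3, C1, R4, R6} → V_1 = -48.95
Node n2: branches {R1, R2, R7, R8} → V_2 = 4.454
Node n3: branches {I1, L1, R6} → V_3 = 4.560
Node n4: branches {R1, R2, C1, R4, R5} → V_4 = 4.075
Node n5: branches {L1, R8, V1} → V_5 = 4.560
Source currents: i(L1)=0.2398, i(V1)=0.1413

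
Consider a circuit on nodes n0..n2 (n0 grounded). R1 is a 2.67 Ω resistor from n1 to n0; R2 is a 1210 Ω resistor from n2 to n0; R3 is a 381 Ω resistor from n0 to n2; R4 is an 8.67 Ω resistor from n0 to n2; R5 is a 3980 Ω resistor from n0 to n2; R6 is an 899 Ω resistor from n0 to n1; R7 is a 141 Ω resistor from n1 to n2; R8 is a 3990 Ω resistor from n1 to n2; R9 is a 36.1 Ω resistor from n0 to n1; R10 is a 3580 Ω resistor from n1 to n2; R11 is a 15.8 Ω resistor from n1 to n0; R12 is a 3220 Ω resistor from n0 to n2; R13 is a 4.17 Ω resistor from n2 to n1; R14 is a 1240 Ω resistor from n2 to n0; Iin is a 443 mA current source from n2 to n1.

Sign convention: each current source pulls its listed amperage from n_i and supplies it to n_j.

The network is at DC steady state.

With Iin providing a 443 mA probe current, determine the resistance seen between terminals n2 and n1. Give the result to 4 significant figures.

R_eq = 2.916 Ω

Element admittances at DC:
  Y(R1) = 0.3745 S between n1,n0
  Y(R2) = 0.0008264 S between n2,n0
  Y(R3) = 0.002625 S between n0,n2
  Y(R4) = 0.1153 S between n0,n2
  Y(R5) = 0.0002513 S between n0,n2
  Y(R6) = 0.001112 S between n0,n1
  Y(R7) = 0.007092 S between n1,n2
  Y(R8) = 0.0002506 S between n1,n2
  Y(R9) = 0.02770 S between n0,n1
  Y(R10) = 0.0002793 S between n1,n2
  Y(R11) = 0.06329 S between n1,n0
  Y(R12) = 0.0003106 S between n0,n2
  Y(R13) = 0.2398 S between n2,n1
  Y(R14) = 0.0008065 S between n2,n0
  Iin: injects 0.443 A into n1 (from n2)
Assemble and solve the 2×2 MNA system:
  V(n1)=0.2645  V(n2)=-1.027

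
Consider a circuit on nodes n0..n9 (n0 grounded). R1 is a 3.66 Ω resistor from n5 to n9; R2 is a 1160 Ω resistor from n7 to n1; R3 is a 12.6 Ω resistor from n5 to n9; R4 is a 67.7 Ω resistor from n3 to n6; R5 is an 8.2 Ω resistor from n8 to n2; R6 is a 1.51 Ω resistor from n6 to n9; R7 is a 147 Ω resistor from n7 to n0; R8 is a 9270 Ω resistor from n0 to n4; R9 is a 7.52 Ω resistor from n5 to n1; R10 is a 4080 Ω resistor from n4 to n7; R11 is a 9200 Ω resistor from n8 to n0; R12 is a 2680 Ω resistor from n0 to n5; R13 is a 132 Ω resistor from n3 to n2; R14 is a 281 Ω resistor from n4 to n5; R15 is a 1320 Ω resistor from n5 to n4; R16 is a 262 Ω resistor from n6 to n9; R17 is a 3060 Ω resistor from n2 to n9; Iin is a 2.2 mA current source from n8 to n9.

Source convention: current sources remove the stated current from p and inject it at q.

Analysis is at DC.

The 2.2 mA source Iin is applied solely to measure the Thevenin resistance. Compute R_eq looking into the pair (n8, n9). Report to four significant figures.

R_eq = 193.2 Ω

MNA unknowns: 9 node voltages V₁..V_9
R1: Y=0.2732 on G[5,9]
R2: Y=0.0008621 on G[7,1]
R3: Y=0.07937 on G[5,9]
R4: Y=0.01477 on G[3,6]
R5: Y=0.1220 on G[8,2]
R6: Y=0.6623 on G[6,9]
R7: Y=0.006803 on G[7,0]
R8: Y=0.0001079 on G[0,4]
R9: Y=0.1330 on G[5,1]
R10: Y=0.0002451 on G[4,7]
R11: Y=0.0001087 on G[8,0]
R12: Y=0.0003731 on G[0,5]
R13: Y=0.007576 on G[3,2]
R14: Y=0.003559 on G[4,5]
R15: Y=0.0007576 on G[5,4]
R16: Y=0.003817 on G[6,9]
R17: Y=0.0003268 on G[2,9]
Iin: z[8]−=0.0022, z[9]+=0.0022
solve → V1=0.03029, V2=-0.3767, V3=-0.1095, V4=0.02838, V5=0.03046, V6=0.02754, V7=0.004180, V8=-0.3943, V9=0.03058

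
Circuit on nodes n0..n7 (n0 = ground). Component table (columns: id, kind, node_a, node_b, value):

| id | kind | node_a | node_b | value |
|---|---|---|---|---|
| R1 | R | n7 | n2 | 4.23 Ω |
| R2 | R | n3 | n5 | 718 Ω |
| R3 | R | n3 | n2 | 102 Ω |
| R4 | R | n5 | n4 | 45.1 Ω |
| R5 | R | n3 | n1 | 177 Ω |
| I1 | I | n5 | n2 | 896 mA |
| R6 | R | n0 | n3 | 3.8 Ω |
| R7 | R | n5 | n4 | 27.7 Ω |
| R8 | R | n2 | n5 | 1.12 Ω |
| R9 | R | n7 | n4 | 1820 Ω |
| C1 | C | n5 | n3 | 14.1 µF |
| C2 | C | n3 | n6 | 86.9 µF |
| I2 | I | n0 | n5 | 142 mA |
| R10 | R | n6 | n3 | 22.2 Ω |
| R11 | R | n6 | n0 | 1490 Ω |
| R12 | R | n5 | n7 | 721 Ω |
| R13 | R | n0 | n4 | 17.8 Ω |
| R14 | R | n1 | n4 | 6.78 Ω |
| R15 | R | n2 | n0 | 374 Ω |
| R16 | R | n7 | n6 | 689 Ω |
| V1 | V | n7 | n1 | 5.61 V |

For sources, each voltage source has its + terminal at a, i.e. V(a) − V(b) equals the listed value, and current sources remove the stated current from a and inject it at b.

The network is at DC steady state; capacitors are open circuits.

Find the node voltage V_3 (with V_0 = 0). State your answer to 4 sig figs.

0.2433 V

Apply KCL at each of the 7 non-ground nodes and solve the resulting linear system.
Node n1: branches {R5, R14, V1} → V_1 = 0.2681
Node n2: branches {R1, R3, I1, R8, R15} → V_2 = 5.397
Node n3: branches {R2, R3, R5, R6, C1, C2, R10} → V_3 = 0.2433
Node n4: branches {R4, R7, R9, R13, R14} → V_4 = 1.126
Node n5: branches {R2, R4, I1, R7, R8, C1, I2, R12} → V_5 = 4.339
Node n6: branches {C2, R10, R11, R16} → V_6 = 0.4132
Node n7: branches {R1, R9, R12, R16, V1} → V_7 = 5.878
Source currents: i(V1)=-0.1264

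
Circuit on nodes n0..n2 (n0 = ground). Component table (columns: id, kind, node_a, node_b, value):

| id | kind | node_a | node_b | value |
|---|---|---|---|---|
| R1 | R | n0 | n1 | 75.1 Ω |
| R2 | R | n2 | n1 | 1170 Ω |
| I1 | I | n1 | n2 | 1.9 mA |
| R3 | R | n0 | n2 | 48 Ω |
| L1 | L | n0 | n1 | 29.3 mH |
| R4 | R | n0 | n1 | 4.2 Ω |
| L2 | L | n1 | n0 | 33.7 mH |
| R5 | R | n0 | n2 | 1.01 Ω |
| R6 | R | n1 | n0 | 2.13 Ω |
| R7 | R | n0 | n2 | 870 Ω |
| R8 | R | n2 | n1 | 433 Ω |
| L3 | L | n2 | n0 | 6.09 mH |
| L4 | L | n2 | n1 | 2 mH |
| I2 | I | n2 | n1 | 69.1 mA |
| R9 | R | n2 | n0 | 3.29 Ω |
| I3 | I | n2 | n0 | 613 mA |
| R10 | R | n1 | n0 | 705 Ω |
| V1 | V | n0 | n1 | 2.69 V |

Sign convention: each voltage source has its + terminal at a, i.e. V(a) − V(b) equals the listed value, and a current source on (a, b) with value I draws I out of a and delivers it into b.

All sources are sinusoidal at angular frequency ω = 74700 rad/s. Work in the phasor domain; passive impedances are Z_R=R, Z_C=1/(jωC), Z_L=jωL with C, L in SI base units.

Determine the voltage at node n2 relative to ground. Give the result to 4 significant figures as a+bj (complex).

Apply KCL at each of the 2 non-ground nodes and solve the resulting linear system.
Node n1: branches {R1, R2, I1, L1, R4, L2, R6, R8, L4, I2, R10, V1} → V_1 = -2.690+0.000j
Node n2: branches {R2, I1, R3, R5, R7, R8, L3, L4, I2, R9, I3} → V_2 = -0.5221+0.01013j
Source currents: i(V1)=-2.017+0.01678j

-0.5221+0.01013j V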